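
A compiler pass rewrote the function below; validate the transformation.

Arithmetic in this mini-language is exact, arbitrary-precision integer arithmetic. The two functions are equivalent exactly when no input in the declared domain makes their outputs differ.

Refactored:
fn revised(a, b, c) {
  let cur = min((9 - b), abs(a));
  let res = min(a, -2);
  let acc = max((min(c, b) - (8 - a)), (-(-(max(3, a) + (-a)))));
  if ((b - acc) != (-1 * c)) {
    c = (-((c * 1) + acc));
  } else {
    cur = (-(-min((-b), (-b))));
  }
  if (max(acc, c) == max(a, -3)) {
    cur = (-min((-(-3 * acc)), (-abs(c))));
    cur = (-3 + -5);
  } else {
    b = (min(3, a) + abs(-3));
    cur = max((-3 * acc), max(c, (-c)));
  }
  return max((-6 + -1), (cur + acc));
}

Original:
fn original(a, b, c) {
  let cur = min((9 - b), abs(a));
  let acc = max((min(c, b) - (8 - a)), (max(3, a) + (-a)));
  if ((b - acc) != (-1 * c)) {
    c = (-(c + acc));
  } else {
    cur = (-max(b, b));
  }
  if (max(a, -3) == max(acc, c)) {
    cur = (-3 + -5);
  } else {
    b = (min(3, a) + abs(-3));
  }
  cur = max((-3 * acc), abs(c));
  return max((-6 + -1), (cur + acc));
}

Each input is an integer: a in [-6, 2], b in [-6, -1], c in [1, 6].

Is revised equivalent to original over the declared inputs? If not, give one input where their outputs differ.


Not equivalent: a=2, b=-1, c=2 separates them (3 vs -7).
original: cur=2, then acc=1, then ((b - acc) != (-1 * c)) is false, then cur=1, then (max(a, -3) == max(acc, c)) is true, then cur=-8, then cur=2, then returns 3
revised: cur=2, then res=-2, then acc=1, then ((b - acc) != (-1 * c)) is false, then cur=1, then (max(acc, c) == max(a, -3)) is true, then cur=2, then cur=-8, then returns -7
verdict: not equivalent; witness: a=2, b=-1, c=2


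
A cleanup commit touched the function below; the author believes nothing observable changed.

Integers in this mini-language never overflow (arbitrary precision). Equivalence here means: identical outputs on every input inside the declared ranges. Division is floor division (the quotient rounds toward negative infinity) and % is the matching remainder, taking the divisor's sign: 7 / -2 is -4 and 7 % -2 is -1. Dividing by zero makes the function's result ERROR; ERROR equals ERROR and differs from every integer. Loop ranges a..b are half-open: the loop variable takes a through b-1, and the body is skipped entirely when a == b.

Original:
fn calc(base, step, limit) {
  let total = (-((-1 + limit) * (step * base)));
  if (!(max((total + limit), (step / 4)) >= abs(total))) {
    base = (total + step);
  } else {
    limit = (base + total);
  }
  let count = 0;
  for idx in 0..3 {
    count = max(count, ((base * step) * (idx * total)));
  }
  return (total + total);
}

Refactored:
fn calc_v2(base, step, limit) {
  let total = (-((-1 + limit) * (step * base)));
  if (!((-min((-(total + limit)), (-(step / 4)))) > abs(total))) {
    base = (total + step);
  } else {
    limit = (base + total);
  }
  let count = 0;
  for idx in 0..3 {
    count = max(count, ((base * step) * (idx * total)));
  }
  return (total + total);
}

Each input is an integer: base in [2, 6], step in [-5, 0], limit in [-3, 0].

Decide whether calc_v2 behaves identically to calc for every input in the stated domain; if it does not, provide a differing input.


Whatever the rewrite altered, no input in the stated domain can expose a difference; all 120 inputs agree.
verdict: equivalent


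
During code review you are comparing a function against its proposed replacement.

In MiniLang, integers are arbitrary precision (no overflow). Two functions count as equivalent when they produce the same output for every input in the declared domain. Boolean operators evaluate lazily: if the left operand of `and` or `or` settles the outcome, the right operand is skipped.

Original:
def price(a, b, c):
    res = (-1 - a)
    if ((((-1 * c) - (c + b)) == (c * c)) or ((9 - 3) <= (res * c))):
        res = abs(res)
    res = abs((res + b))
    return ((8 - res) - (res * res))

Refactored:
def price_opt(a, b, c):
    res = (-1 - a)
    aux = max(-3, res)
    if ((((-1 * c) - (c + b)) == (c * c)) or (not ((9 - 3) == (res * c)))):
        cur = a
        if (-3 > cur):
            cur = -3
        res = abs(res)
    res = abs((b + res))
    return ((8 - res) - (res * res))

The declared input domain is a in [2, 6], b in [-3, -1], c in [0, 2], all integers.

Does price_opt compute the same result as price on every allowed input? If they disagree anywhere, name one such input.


Not equivalent: a=2, b=-3, c=0 separates them (-34 vs 8).
price: res becomes -3; next ((((-1 * c) - (c + b)) == (c * c)) or ((9 - 3) <= (res * c))) evaluates to false; next res becomes 6; next final value -34
price_opt: res becomes -3; next aux becomes -3; next ((((-1 * c) - (c + b)) == (c * c)) or (not ((9 - 3) == (res * c)))) evaluates to true; next cur becomes 2; next (-3 > cur) evaluates to false; next res becomes 3; next res becomes 0; next final value 8
verdict: not equivalent; witness: a=2, b=-3, c=0


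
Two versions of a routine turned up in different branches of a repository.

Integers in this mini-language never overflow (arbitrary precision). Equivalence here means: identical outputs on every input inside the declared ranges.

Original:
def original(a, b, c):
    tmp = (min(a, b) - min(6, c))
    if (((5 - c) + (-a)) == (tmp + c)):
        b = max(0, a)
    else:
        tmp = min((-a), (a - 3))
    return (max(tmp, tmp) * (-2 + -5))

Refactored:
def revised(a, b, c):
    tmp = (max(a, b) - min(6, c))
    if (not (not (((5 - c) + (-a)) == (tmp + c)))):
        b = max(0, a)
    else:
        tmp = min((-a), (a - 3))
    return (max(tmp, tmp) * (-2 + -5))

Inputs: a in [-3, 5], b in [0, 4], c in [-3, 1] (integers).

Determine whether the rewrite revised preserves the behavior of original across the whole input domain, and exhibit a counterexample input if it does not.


Run the pair on a=0, b=4, c=1.
original: tmp = -1; (((5 - c) + (-a)) == (tmp + c)) -> false; tmp = -3; return 21
revised: tmp = 3; (not (not (((5 - c) + (-a)) == (tmp + c)))) -> true; b = 0; return -21
21 and -21 differ, so these are not the same function on this domain.
verdict: not equivalent; witness: a=0, b=4, c=1


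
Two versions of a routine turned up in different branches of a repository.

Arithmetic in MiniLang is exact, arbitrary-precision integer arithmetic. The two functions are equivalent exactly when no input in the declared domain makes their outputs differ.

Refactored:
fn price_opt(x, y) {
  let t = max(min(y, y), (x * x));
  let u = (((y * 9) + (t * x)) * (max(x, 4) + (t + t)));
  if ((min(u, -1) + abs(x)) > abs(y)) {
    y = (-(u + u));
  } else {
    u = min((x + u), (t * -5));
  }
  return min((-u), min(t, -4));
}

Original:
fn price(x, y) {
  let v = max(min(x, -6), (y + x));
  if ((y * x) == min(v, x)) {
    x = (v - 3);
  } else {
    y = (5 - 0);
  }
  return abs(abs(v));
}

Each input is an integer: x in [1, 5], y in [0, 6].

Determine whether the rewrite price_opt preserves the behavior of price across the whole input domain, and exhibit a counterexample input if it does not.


Try x=1, y=0.
price: v=1, then ((y * x) == min(v, x)) is false, then y=5, then returns 1
price_opt: t=1, then u=6, then ((min(u, -1) + abs(x)) > abs(y)) is false, then u=-5, then returns -4
1 vs -4 — the two versions disagree here.
verdict: not equivalent; witness: x=1, y=0


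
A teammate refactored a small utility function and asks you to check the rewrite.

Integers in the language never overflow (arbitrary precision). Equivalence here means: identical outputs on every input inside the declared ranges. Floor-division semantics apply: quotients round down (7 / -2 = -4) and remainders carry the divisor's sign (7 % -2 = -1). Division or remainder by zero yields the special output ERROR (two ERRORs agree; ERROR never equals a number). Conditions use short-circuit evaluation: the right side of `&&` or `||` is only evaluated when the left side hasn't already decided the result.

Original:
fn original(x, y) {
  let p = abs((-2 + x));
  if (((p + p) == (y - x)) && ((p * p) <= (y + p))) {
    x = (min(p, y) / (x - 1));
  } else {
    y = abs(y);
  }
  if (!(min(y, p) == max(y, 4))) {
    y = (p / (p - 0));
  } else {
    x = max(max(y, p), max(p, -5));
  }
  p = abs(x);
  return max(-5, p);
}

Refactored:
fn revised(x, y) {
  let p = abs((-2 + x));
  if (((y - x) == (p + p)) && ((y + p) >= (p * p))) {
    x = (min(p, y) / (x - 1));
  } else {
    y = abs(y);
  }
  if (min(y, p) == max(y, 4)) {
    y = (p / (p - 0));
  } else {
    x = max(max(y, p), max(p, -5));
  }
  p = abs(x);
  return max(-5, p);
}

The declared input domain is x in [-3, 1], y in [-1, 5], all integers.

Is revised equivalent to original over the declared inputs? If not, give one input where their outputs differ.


Not equivalent: x=-3, y=-1 separates them (3 vs 5).
original: p := 5 | (((p + p) == (y - x)) && ((p * p) <= (y + p))): false | y := 1 | (!(min(y, p) == max(y, 4))): true | y := 1 | p := 3 | result 3
revised: p := 5 | (((y - x) == (p + p)) && ((y + p) >= (p * p))): false | y := 1 | (min(y, p) == max(y, 4)): false | x := 5 | p := 5 | result 5
verdict: not equivalent; witness: x=-3, y=-1


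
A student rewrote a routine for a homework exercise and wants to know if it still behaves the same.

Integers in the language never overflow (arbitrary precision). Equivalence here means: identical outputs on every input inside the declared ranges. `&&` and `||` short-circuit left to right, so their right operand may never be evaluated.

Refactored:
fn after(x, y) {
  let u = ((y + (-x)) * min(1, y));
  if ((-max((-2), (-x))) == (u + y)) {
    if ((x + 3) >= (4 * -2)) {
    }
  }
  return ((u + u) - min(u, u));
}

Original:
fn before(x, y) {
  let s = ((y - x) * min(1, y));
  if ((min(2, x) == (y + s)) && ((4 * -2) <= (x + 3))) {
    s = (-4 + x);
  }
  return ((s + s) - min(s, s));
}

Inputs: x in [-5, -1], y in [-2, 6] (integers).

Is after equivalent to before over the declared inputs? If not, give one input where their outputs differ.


Evaluate both at x=-5, y=-1.
before: s=-4, then ((min(2, x) == (y + s)) && ((4 * -2) <= (x + 3))) is true, then s=-9, then returns -9
after: u=-4, then ((-max((-2), (-x))) == (u + y)) is true, then ((x + 3) >= (4 * -2)) is true, then returns -4
-9 and -4 differ, so these are not the same function on this domain.
verdict: not equivalent; witness: x=-5, y=-1


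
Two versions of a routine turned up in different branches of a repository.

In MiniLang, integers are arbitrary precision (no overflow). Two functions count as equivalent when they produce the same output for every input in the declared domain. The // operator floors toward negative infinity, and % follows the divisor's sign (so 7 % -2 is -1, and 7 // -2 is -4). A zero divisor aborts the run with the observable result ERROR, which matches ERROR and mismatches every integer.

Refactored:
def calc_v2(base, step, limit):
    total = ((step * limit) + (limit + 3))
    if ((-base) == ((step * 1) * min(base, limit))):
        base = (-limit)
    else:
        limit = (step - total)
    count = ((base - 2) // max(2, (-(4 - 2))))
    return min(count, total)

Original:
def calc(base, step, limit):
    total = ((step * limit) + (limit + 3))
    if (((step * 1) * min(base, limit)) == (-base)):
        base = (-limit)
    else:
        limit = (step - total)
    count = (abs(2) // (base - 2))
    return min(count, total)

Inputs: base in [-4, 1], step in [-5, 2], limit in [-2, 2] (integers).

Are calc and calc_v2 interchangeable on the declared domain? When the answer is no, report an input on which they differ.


The rewrite breaks on base=-4, step=-5, limit=-2, where the results are -1 and -3.
calc: total=11, then (((step * 1) * min(base, limit)) == (-base)) is false, then limit=-16, then count=-1, then returns -1
calc_v2: total=11, then ((-base) == ((step * 1) * min(base, limit))) is false, then limit=-16, then count=-3, then returns -3
verdict: not equivalent; witness: base=-4, step=-5, limit=-2


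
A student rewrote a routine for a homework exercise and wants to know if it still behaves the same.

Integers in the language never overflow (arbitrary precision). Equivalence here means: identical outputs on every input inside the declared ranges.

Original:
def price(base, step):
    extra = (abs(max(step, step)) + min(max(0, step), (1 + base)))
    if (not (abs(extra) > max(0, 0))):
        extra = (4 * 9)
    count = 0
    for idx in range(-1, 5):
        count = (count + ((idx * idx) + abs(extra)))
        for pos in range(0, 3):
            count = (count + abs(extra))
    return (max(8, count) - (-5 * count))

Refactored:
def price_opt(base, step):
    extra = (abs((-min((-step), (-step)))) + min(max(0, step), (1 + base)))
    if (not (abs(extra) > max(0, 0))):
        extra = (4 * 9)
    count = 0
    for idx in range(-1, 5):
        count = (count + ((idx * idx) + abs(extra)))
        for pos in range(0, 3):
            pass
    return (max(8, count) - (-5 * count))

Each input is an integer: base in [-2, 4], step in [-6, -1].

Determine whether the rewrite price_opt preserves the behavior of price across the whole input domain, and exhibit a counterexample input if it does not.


Take base=-2, step=-6.
price: extra=5, then (not (abs(extra) > max(0, 0))) is false, then count=0, then (idx=-1), then count=6, then (pos=0), then count=11, then (pos=1), then count=16, then (pos=2), then count=21, then (idx=0), then count=26, then (pos=0), then count=31, then (pos=1), then count=36, then (pos=2), then count=41, then (idx=1), then count=47, then (pos=0), then count=52, then (pos=1), then count=57, then (pos=2), then count=62, then (idx=2), then count=71, then (pos=0), then count=76, then (pos=1), then count=81, then (pos=2), then count=86, then (idx=3), then count=100, then (pos=0), then count=105, then (pos=1), then count=110, then (pos=2), then count=115, then (idx=4), then count=136, then (pos=0), then count=141, then (pos=1), then count=146, then (pos=2), then count=151, then returns 906
price_opt: extra=5, then (not (abs(extra) > max(0, 0))) is false, then count=0, then (idx=-1), then count=6, then (pos=0), then (pos=1), then (pos=2), then (idx=0), then count=11, then (pos=0), then (pos=1), then (pos=2), then (idx=1), then count=17, then (pos=0), then (pos=1), then (pos=2), then (idx=2), then count=26, then (pos=0), then (pos=1), then (pos=2), then (idx=3), then count=40, then (pos=0), then (pos=1), then (pos=2), then (idx=4), then count=61, then (pos=0), then (pos=1), then (pos=2), then returns 366
906 against 366: the behavior changed.
verdict: not equivalent; witness: base=-2, step=-6


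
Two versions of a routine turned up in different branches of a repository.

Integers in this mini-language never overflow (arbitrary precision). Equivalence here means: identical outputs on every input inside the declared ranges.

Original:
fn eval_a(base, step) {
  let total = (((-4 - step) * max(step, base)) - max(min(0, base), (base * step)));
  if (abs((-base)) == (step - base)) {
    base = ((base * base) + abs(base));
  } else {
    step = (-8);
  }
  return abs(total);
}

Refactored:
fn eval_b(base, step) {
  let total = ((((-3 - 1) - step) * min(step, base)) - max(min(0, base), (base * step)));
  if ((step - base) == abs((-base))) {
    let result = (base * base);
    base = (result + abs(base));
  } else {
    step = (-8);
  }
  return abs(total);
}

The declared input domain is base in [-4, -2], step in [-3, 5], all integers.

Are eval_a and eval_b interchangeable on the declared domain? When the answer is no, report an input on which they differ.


Consider the input base=-4, step=-3.
eval_a: total becomes -9; next (abs((-base)) == (step - base)) evaluates to false; next step becomes -8; next final value 9
eval_b: total becomes -8; next ((step - base) == abs((-base))) evaluates to false; next step becomes -8; next final value 8
9 against 8: the behavior changed.
verdict: not equivalent; witness: base=-4, step=-3


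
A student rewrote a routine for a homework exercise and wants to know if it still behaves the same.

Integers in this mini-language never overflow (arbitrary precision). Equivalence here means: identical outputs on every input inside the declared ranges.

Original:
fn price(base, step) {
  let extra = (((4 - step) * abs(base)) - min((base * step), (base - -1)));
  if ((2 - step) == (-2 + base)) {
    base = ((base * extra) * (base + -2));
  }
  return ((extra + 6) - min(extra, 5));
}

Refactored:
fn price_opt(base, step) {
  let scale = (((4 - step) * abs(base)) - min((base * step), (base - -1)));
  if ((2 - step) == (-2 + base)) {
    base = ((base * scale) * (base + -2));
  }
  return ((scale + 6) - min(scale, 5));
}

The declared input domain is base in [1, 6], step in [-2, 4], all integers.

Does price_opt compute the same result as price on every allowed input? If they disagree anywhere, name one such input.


Behavior is preserved: although local variable names differ, the outputs never diverge.
As a probe, take base=2, step=4: price runs extra := -3 | ((2 - step) == (-2 + base)): false | result 6; price_opt runs scale := -3 | ((2 - step) == (-2 + base)): false | result 6; both end at 6.
Across all 42 domain points the two functions coincide.
verdict: equivalent


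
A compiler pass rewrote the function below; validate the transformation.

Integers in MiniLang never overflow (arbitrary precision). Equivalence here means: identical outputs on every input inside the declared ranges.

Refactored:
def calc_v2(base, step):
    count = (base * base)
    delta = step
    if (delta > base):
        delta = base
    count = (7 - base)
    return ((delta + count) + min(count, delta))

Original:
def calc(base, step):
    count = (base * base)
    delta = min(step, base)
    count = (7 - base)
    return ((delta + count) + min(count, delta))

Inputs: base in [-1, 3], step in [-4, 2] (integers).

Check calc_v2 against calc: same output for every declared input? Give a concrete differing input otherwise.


Behavior is preserved: although comparison usage differs; and branching structure differs; and statement counts differ; and min/max/abs usage differs, the outputs never diverge.
Tracing base=2, step=1: calc: count = 4; delta = 1; count = 5; return 7 | calc_v2: count = 4; delta = 1; (delta > base) -> false; count = 5; return 7 — matching result 7.
Every one of the 35 inputs gives matching results.
verdict: equivalent


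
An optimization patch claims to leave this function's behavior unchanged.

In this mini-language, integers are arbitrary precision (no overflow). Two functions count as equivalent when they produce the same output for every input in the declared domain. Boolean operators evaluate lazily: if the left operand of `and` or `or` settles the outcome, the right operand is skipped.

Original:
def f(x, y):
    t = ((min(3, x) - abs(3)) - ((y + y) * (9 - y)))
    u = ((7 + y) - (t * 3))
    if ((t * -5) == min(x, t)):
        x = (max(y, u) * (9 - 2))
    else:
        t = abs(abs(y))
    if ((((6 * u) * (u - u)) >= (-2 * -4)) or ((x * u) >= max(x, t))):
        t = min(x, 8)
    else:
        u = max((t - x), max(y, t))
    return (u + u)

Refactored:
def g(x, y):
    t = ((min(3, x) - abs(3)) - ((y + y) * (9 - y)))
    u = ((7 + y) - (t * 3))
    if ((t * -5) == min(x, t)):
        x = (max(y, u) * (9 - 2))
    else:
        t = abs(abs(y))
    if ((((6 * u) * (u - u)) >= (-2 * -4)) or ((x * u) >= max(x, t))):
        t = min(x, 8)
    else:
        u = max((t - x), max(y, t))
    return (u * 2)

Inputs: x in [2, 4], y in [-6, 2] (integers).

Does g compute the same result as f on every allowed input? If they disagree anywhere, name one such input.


This is a faithful refactor — constant usage differs, and arithmetic usage differs, but the computed results match everywhere.
As a probe, take x=3, y=-3: f runs t = 72; u = -212; ((t * -5) == min(x, t)) -> false; t = 3; ((((6 * u) * (u - u)) >= (-2 * -4)) or ((x * u) >= max(x, t))) -> false; u = 3; return 6; g runs t = 72; u = -212; ((t * -5) == min(x, t)) -> false; t = 3; ((((6 * u) * (u - u)) >= (-2 * -4)) or ((x * u) >= max(x, t))) -> false; u = 3; return 6; both end at 6.
Sweeping the whole domain (27 inputs) finds no disagreement.
verdict: equivalent


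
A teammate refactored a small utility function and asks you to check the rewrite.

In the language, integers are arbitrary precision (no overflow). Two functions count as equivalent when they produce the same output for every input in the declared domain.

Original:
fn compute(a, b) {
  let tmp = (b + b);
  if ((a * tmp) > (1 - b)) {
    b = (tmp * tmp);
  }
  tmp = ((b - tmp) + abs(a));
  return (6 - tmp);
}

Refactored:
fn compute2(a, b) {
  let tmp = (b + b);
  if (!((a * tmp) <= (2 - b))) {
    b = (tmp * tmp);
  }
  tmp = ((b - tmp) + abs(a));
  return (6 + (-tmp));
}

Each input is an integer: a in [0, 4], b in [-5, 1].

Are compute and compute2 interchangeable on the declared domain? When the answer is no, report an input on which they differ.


The edit looks behavioral (`1` became `2`), but over these ranges it never changes the outcome.
Tracing a=1, b=-1: compute: tmp = -2; ((a * tmp) > (1 - b)) -> false; tmp = 2; return 4 | compute2: tmp = -2; (!((a * tmp) <= (2 - b))) -> false; tmp = 2; return 4 — matching result 4.
An exhaustive pass over the 35 declared inputs shows identical outputs.
verdict: equivalent


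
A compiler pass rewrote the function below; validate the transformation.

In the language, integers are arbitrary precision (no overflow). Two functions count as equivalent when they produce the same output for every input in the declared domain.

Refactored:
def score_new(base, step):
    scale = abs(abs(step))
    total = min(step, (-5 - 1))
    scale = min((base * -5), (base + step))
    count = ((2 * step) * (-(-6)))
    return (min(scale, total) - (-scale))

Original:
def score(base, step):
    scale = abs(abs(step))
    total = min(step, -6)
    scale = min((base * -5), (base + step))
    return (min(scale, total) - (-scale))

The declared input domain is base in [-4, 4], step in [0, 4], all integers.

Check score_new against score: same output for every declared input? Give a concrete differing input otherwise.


Among the additions is an assignment to `count` whose value nothing reads, and its value is discarded.
One worked example (base=4, step=3) — score: scale becomes 3; next total becomes -6; next scale becomes -20; next final value -40; score_new: scale becomes 3; next total becomes -6; next scale becomes -20; next count becomes 36; next final value -40; agreement on -40.
Sweeping the whole domain (45 inputs) finds no disagreement.
verdict: equivalent


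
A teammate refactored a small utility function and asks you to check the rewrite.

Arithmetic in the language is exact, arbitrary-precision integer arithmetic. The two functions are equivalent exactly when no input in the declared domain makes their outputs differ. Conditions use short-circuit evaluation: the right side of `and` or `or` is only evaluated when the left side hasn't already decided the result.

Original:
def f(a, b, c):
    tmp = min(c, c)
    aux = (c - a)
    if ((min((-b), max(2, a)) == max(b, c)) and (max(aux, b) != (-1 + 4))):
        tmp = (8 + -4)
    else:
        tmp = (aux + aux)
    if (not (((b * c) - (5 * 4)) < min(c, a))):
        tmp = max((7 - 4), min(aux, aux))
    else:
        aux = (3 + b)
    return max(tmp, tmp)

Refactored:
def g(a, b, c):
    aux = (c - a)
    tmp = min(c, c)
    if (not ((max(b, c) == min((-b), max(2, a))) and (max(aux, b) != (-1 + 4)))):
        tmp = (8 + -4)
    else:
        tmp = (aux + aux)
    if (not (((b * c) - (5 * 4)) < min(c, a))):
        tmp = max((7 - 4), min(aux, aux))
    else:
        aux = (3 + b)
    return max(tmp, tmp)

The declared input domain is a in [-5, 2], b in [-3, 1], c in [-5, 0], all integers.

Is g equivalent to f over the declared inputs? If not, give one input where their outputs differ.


These are not equivalent — on a=-5, b=-3, c=-4 the outputs split (2 vs 4).
f: tmp = -4; aux = 1; ((min((-b), max(2, a)) == max(b, c)) and (max(aux, b) != (-1 + 4))) -> false; tmp = 2; (not (((b * c) - (5 * 4)) < min(c, a))) -> false; aux = 0; return 2
g: aux = 1; tmp = -4; (not ((max(b, c) == min((-b), max(2, a))) and (max(aux, b) != (-1 + 4)))) -> true; tmp = 4; (not (((b * c) - (5 * 4)) < min(c, a))) -> false; aux = 0; return 4
verdict: not equivalent; witness: a=-5, b=-3, c=-4


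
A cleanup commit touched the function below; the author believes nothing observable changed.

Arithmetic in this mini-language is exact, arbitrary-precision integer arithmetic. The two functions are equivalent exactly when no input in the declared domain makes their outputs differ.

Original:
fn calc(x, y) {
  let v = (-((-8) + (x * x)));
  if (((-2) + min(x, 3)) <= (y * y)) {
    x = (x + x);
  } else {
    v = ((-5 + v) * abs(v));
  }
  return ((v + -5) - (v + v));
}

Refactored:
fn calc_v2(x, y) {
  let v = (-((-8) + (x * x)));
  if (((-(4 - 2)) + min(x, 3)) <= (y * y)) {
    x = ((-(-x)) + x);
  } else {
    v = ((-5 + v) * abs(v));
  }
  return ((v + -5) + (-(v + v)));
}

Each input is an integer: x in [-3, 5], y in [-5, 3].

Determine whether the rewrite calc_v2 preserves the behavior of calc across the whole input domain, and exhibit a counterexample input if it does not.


Side by side, the visible changes include: arithmetic usage differs; and constant usage differs.
Spot check at x=2, y=0 — calc: v = 4; (((-2) + min(x, 3)) <= (y * y)) -> true; x = 4; return -9. calc_v2: v = 4; (((-(4 - 2)) + min(x, 3)) <= (y * y)) -> true; x = 4; return -9. Both give -9.
Every one of the 81 inputs gives matching results.
verdict: equivalent


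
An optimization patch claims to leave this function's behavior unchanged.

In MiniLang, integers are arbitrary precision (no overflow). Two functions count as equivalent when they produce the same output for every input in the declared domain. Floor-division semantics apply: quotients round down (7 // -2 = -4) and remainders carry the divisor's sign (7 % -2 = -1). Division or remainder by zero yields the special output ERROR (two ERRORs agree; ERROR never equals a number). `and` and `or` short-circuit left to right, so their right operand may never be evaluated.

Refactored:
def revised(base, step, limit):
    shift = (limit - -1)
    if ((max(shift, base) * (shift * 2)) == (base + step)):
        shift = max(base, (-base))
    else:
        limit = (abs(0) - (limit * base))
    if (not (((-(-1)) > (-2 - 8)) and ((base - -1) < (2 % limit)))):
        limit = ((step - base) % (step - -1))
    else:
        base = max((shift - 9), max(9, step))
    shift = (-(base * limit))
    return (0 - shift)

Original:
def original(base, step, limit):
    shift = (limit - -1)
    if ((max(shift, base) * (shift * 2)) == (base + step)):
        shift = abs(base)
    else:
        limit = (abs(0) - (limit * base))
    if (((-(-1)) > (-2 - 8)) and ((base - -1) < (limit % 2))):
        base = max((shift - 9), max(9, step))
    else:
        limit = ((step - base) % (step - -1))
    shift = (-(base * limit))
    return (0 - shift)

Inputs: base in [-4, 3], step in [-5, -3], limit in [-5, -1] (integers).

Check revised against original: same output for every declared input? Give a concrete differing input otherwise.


Consider the input base=-4, step=-5, limit=-5.
original: shift = -4; ((max(shift, base) * (shift * 2)) == (base + step)) -> false; limit = -20; (((-(-1)) > (-2 - 8)) and ((base - -1) < (limit % 2))) -> true; base = 9; shift = 180; return -180
revised: shift = -4; ((max(shift, base) * (shift * 2)) == (base + step)) -> false; limit = -20; (not (((-(-1)) > (-2 - 8)) and ((base - -1) < (2 % limit)))) -> true; limit = -1; shift = -4; return 4
-180 vs 4 — the two versions disagree here.
verdict: not equivalent; witness: base=-4, step=-5, limit=-5


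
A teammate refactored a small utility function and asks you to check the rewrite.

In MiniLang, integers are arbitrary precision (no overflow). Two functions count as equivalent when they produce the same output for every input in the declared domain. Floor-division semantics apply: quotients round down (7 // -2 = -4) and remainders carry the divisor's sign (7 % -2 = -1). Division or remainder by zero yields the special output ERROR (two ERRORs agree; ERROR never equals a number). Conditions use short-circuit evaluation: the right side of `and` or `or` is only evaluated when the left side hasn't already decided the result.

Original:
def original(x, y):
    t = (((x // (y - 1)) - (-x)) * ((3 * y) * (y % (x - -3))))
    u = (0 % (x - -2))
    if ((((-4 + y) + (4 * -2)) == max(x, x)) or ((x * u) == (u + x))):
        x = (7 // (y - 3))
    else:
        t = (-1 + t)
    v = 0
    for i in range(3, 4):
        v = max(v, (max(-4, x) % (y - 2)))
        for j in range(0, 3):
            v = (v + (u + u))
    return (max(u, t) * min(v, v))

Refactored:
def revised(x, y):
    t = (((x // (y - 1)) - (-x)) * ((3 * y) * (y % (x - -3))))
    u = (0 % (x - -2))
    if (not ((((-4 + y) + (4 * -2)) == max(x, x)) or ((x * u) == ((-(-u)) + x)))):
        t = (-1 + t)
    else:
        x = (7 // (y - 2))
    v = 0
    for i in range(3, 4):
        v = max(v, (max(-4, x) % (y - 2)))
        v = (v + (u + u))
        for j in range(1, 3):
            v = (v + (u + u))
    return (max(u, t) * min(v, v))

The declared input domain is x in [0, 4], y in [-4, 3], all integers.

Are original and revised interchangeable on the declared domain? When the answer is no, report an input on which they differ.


At x=0, y=3: original gives ERROR, revised gives 0.
verdict: not equivalent; witness: x=0, y=3


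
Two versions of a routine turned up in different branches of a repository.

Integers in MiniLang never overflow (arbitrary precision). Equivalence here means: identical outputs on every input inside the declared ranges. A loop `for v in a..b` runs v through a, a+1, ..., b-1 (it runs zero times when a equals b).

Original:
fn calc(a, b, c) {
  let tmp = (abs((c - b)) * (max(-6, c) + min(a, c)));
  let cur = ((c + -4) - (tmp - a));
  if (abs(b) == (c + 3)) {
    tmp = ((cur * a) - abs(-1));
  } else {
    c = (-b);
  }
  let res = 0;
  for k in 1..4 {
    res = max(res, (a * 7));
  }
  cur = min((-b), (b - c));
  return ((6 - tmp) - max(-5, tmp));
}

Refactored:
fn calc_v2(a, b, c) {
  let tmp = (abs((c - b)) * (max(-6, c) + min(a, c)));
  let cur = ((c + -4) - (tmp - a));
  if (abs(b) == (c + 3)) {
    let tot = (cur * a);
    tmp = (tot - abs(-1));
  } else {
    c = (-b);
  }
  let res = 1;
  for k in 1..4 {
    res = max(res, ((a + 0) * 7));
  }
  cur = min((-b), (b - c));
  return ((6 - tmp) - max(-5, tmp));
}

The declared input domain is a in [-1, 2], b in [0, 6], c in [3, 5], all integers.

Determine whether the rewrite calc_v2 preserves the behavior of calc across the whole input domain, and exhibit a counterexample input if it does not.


Although `0` became `1`, no input in the stated domain can expose it.
One worked example (a=0, b=6, c=3) — calc: tmp=9, then cur=-10, then (abs(b) == (c + 3)) is true, then tmp=-1, then res=0, then (k=1), then res=0, then (k=2), then res=0, then (k=3), then res=0, then cur=-6, then returns 8; calc_v2: tmp=9, then cur=-10, then (abs(b) == (c + 3)) is true, then tot=0, then tmp=-1, then res=1, then (k=1), then res=1, then (k=2), then res=1, then (k=3), then res=1, then cur=-6, then returns 8; agreement on 8.
Checked all 84 inputs in the declared domain: the outputs agree on every one.
verdict: equivalent


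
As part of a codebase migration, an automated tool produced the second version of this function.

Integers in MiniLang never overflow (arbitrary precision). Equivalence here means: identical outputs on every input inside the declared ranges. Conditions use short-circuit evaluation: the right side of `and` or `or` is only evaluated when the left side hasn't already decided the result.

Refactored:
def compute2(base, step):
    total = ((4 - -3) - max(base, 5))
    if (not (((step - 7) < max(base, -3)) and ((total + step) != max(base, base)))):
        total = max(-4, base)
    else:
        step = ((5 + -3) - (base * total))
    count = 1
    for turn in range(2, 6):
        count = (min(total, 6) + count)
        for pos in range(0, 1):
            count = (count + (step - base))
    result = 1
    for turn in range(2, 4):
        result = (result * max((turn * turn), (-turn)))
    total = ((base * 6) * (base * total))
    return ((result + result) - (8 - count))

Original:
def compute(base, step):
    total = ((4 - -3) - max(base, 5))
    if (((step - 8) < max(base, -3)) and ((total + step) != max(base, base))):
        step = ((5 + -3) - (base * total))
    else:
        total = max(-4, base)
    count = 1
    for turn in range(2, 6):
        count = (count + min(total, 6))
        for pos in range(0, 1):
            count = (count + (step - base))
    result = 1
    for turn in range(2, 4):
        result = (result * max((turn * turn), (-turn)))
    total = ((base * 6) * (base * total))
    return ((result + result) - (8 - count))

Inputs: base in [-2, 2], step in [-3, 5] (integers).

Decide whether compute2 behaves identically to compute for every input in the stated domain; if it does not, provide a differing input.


On input base=-2, step=5, compute returns 105 while compute2 returns 85.
verdict: not equivalent; witness: base=-2, step=5


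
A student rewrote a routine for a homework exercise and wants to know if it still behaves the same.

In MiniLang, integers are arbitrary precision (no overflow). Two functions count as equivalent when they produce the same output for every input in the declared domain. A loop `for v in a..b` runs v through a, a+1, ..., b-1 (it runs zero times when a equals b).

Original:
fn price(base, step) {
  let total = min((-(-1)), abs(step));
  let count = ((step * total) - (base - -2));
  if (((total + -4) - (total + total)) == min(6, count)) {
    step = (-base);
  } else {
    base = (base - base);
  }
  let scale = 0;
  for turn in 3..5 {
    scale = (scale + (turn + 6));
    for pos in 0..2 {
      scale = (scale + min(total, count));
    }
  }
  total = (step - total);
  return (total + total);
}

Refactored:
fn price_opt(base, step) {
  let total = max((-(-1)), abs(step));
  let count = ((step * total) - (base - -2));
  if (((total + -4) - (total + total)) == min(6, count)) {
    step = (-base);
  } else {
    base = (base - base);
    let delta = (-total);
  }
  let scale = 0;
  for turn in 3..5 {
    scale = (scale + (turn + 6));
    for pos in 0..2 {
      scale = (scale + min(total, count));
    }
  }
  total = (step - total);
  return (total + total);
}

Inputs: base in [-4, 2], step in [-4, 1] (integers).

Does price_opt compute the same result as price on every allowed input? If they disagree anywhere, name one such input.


Run the pair on base=-4, step=-4.
price: total becomes 1; next count becomes -2; next (((total + -4) - (total + total)) == min(6, count)) evaluates to false; next base becomes 0; next scale becomes 0; next at turn=3:; next scale becomes 9; next at pos=0:; next scale becomes 7; next at pos=1:; next scale becomes 5; next at turn=4:; next scale becomes 15; next at pos=0:; next scale becomes 13; next at pos=1:; next scale becomes 11; next total becomes -5; next final value -10
price_opt: total becomes 4; next count becomes -14; next (((total + -4) - (total + total)) == min(6, count)) evaluates to false; next base becomes 0; next delta becomes -4; next scale becomes 0; next at turn=3:; next scale becomes 9; next at pos=0:; next scale becomes -5; next at pos=1:; next scale becomes -19; next at turn=4:; next scale becomes -9; next at pos=0:; next scale becomes -23; next at pos=1:; next scale becomes -37; next total becomes -8; next final value -16
-10 against -16: the behavior changed.
verdict: not equivalent; witness: base=-4, step=-4


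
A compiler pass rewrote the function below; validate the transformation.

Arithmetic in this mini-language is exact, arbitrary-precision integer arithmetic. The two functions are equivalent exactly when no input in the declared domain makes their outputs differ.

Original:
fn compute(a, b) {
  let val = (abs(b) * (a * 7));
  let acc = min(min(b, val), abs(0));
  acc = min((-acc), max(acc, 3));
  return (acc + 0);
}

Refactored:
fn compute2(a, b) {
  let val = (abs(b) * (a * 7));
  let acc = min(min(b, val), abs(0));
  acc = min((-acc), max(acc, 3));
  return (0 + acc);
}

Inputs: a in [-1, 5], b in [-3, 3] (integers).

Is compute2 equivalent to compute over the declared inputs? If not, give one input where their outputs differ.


Equivalent — the differences include same computation, different form, yet no declared input distinguishes the two.
Tracing a=2, b=-1: compute: val = 14; acc = -1; acc = 1; return 1 | compute2: val = 14; acc = -1; acc = 1; return 1 — matching result 1.
Sweeping the whole domain (49 inputs) finds no disagreement.
verdict: equivalent


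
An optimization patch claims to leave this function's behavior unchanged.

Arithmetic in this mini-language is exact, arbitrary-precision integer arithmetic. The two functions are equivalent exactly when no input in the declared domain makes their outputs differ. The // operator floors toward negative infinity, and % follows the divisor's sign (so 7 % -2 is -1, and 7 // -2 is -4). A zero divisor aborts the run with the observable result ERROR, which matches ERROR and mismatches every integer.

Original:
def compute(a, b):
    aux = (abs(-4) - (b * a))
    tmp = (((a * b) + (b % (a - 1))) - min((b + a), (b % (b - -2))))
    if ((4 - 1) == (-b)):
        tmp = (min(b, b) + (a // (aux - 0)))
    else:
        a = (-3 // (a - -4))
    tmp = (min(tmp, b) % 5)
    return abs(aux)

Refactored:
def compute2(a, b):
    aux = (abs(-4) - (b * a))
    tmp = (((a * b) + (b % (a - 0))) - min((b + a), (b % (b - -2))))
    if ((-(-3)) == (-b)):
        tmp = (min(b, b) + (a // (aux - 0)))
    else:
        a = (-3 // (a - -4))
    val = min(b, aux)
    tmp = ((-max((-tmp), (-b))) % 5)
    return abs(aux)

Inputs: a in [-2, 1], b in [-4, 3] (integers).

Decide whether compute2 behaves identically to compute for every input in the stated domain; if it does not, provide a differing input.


a=0, b=-4 yields 4 from compute but ERROR from compute2.
verdict: not equivalent; witness: a=0, b=-4


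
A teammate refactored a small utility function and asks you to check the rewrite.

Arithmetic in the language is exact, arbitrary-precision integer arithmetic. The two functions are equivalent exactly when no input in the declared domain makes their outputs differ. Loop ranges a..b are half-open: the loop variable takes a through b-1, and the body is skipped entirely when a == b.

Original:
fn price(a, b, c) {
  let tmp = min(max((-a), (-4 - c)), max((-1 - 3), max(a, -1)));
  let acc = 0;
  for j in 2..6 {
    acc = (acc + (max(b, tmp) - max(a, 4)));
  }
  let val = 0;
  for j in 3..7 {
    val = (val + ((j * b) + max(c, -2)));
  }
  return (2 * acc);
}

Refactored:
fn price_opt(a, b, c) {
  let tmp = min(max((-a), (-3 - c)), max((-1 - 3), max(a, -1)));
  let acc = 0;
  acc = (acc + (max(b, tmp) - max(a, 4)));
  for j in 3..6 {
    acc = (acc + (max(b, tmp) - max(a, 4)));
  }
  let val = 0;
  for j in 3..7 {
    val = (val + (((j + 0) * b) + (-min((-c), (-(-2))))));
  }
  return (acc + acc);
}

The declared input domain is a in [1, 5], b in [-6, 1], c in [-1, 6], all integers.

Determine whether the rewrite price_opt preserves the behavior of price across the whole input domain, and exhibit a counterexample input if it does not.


There is a counterexample at a=3, b=-6, c=-1: -56 on one side, -48 on the other.
price: tmp=-3, then acc=0, then (j=2), then acc=-7, then (j=3), then acc=-14, then (j=4), then acc=-21, then (j=5), then acc=-28, then val=0, then (j=3), then val=-19, then (j=4), then val=-44, then (j=5), then val=-75, then (j=6), then val=-112, then returns -56
price_opt: tmp=-2, then acc=0, then acc=-6, then (j=3), then acc=-12, then (j=4), then acc=-18, then (j=5), then acc=-24, then val=0, then (j=3), then val=-19, then (j=4), then val=-44, then (j=5), then val=-75, then (j=6), then val=-112, then returns -48
verdict: not equivalent; witness: a=3, b=-6, c=-1


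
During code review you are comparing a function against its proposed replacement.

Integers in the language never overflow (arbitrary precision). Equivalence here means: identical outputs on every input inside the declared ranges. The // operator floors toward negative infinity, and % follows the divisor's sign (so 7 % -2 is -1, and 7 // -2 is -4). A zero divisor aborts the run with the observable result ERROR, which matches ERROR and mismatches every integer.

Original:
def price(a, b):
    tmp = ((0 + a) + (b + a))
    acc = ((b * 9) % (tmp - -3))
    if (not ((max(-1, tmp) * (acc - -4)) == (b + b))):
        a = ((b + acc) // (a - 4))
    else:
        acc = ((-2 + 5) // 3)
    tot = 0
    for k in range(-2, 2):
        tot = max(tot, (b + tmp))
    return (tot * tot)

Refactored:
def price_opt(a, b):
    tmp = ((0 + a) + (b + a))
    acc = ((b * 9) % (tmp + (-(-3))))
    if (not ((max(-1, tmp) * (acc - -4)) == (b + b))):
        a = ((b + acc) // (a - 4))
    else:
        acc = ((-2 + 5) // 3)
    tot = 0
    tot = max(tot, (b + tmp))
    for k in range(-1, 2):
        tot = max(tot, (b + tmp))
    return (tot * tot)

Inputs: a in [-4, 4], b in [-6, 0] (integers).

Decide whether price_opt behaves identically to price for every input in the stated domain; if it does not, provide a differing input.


Differences: min/max/abs usage differs, statement counts differ, loop structure differs, arithmetic usage differs — yet all 63 inputs agree.
verdict: equivalent
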